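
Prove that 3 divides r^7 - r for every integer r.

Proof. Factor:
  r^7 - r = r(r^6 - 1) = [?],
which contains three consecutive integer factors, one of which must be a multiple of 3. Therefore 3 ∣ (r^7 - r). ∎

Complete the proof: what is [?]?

(r - 1)r(r + 1)(r^4 + r^2 + 1)

r^6 - 1 = (r^2 - 1)(r^4 + r^2 + 1), and r^2 - 1 = (r-1)(r+1).
So r(r^6 - 1) = (r - 1)r(r + 1)(r^4 + r^2 + 1).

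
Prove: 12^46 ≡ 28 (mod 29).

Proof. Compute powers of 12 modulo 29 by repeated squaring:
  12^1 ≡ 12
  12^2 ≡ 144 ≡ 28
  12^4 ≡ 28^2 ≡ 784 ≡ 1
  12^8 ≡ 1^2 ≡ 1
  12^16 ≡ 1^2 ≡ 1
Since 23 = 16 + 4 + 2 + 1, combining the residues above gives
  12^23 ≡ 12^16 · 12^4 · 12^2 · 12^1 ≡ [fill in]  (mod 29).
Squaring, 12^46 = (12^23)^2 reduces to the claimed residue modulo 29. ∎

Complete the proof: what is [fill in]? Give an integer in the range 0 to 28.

Multiply the listed residues: 1 · 1 · 28 · 12 = 1 → 28 → 336.
Reducing modulo 29: 336 = 11·29 + 17, so 12^23 ≡ 17.

17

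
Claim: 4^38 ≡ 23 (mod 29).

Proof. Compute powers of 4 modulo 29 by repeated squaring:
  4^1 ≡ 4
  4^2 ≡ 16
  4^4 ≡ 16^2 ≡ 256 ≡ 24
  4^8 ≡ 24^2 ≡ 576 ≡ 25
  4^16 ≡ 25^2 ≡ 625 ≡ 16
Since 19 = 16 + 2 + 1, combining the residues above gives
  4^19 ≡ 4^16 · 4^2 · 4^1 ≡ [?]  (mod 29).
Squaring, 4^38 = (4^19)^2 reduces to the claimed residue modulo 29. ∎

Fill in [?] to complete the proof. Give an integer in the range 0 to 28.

4^16 · 4^2 · 4^1 ≡ 16 · 16 · 4 = 1024.
1024 mod 29 = 9, so 4^19 ≡ 9 (mod 29).

9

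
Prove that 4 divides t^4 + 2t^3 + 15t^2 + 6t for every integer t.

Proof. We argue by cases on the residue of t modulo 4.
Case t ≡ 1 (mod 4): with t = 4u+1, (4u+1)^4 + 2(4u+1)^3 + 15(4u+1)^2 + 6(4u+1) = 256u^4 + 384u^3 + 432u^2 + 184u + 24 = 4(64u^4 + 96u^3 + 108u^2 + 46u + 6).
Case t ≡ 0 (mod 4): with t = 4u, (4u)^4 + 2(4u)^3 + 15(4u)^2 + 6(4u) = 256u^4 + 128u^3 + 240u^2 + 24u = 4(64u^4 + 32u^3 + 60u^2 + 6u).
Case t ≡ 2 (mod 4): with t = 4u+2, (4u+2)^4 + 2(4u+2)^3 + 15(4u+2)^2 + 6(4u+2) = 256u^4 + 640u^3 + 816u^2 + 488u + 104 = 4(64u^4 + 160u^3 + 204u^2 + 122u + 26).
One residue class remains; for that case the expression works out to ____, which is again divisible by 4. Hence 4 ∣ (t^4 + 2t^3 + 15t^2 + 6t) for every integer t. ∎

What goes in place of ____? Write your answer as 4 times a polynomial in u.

4(64u^4 + 224u^3 + 348u^2 + 258u + 72)

The residues treated are {1, 0, 2}, so the missing case is t ≡ 3 (mod 4); write t = 4u+3.
Then (4u+3)^4 + 2(4u+3)^3 + 15(4u+3)^2 + 6(4u+3) = 256u^4 + 896u^3 + 1392u^2 + 1032u + 288 = 4(64u^4 + 224u^3 + 348u^2 + 258u + 72).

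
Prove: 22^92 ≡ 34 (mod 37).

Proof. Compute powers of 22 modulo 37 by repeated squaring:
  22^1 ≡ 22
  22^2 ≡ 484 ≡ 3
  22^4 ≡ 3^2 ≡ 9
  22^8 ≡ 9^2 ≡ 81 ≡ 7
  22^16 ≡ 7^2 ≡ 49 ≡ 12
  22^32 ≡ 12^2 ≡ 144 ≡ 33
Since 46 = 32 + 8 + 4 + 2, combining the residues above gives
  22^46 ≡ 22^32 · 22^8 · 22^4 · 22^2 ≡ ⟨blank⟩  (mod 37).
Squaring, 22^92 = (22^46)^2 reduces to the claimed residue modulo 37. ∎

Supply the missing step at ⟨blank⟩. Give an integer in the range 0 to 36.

21

Multiply the listed residues: 33 · 7 · 9 · 3 = 231 → 2079 → 6237.
Reducing modulo 37: 6237 = 168·37 + 21, so 22^46 ≡ 21.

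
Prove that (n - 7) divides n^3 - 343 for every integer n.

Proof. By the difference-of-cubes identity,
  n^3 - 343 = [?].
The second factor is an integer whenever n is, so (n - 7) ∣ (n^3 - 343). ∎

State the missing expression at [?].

a^3 - b^3 = (a - b)(a^2 + ab + b^2). With a = n, b = 7:
n^3 - 343 = (n - 7)(n^2 + 7n + 49).

(n - 7)(n^2 + 7n + 49)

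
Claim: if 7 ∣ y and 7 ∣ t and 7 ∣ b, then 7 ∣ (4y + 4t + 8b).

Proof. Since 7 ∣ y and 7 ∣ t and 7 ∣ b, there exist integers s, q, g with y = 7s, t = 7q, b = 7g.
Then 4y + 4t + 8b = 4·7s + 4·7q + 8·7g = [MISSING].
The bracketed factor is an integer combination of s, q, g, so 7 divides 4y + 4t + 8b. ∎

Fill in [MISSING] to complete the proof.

7(8g + 4q + 4s)

Each term has a factor of 7: 4·7s + 4·7q + 8·7g = 7·(8g + 4q + 4s).
Since 8g + 4q + 4s is an integer, 7 ∣ (4y + 4t + 8b).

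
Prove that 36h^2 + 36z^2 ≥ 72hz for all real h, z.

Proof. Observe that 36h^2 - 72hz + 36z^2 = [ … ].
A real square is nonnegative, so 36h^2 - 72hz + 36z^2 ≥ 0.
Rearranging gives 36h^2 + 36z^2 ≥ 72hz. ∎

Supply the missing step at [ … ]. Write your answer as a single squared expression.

The leading and trailing coefficients are 6^2 and 6^2, and 72 = 2·6·6, so the trinomial is (6h - 6z)^2.
Hence 36h^2 - 72hz + 36z^2 ≥ 0.

(6h - 6z)^2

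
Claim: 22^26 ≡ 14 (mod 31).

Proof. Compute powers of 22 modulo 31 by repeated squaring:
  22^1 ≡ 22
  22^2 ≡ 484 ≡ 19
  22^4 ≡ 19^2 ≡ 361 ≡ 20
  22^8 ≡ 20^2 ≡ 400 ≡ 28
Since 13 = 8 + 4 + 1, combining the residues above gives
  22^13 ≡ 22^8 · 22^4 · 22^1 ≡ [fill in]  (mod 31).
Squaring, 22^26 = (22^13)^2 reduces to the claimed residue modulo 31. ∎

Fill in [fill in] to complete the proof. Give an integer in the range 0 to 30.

Multiply the listed residues: 28 · 20 · 22 = 560 → 12320.
Reducing modulo 31: 12320 = 397·31 + 13, so 22^13 ≡ 13.

13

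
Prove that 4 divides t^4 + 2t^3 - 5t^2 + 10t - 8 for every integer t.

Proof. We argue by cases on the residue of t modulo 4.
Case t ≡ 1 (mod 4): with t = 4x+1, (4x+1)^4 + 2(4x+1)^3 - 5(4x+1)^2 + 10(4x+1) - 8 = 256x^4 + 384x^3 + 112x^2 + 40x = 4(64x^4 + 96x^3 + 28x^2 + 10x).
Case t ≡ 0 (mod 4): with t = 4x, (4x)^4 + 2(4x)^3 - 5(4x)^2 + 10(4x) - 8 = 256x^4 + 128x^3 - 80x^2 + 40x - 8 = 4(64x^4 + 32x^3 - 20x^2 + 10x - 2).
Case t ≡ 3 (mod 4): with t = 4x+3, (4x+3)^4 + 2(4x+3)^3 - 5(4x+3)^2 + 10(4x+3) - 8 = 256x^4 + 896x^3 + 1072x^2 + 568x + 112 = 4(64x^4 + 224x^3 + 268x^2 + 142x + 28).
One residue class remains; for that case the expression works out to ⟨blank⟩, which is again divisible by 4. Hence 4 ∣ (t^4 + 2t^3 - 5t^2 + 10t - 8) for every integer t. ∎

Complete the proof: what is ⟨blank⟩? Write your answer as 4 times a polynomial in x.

Only t ≡ 2 (mod 4) is unaccounted for. Put t = 4x+2:
(4x+2)^4 + 2(4x+2)^3 - 5(4x+2)^2 + 10(4x+2) - 8 expands to 256x^4 + 640x^3 + 496x^2 + 184x + 24,
and factoring out 4 leaves 4(64x^4 + 160x^3 + 124x^2 + 46x + 6).

4(64x^4 + 160x^3 + 124x^2 + 46x + 6)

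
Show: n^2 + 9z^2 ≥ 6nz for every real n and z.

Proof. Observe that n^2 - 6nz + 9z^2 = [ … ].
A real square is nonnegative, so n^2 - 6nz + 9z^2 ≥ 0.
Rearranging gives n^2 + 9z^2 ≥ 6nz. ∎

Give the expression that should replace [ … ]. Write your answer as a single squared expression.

(n - 3z)^2

The leading and trailing coefficients are 1^2 and 3^2, and 6 = 2·1·3, so the trinomial is (n - 3z)^2.
Hence n^2 - 6nz + 9z^2 ≥ 0.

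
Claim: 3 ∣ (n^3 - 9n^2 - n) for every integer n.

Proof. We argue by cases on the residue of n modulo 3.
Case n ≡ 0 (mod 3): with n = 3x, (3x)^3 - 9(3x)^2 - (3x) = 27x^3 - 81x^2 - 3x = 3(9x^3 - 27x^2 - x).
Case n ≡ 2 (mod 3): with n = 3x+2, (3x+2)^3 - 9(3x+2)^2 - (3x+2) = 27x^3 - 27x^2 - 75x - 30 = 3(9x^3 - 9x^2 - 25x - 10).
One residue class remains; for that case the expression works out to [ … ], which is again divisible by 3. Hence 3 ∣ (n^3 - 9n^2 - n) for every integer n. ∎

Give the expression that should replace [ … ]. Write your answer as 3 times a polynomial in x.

Only n ≡ 1 (mod 3) is unaccounted for. Put n = 3x+1:
(3x+1)^3 - 9(3x+1)^2 - (3x+1) expands to 27x^3 - 54x^2 - 48x - 9,
and factoring out 3 leaves 3(9x^3 - 18x^2 - 16x - 3).

3(9x^3 - 18x^2 - 16x - 3)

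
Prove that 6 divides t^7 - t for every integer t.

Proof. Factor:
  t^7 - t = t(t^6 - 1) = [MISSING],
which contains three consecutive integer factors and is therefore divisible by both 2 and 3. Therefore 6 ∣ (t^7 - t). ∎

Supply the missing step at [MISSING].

t^6 - 1 = (t^2 - 1)(t^4 + t^2 + 1), and t^2 - 1 = (t-1)(t+1).
So t(t^6 - 1) = (t - 1)t(t + 1)(t^4 + t^2 + 1).

(t - 1)t(t + 1)(t^4 + t^2 + 1)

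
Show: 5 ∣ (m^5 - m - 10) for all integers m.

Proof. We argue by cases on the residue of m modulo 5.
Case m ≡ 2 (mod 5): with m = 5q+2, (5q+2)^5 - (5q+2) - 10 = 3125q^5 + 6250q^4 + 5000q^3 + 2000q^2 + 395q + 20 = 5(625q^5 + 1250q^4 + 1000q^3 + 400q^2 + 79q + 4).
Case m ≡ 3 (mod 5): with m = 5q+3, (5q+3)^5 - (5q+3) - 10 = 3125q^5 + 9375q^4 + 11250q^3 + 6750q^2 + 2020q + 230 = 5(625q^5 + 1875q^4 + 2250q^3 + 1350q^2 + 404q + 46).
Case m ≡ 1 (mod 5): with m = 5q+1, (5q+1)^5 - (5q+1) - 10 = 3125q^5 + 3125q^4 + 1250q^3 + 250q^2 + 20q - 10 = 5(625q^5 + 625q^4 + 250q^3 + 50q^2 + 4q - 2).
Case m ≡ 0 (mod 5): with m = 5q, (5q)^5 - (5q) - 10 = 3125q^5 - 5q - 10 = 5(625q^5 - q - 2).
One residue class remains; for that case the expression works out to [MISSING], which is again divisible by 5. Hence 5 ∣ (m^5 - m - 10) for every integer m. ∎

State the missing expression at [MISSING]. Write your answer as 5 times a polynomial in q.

Only m ≡ 4 (mod 5) is unaccounted for. Put m = 5q+4:
(5q+4)^5 - (5q+4) - 10 expands to 3125q^5 + 12500q^4 + 20000q^3 + 16000q^2 + 6395q + 1010,
and factoring out 5 leaves 5(625q^5 + 2500q^4 + 4000q^3 + 3200q^2 + 1279q + 202).

5(625q^5 + 2500q^4 + 4000q^3 + 3200q^2 + 1279q + 202)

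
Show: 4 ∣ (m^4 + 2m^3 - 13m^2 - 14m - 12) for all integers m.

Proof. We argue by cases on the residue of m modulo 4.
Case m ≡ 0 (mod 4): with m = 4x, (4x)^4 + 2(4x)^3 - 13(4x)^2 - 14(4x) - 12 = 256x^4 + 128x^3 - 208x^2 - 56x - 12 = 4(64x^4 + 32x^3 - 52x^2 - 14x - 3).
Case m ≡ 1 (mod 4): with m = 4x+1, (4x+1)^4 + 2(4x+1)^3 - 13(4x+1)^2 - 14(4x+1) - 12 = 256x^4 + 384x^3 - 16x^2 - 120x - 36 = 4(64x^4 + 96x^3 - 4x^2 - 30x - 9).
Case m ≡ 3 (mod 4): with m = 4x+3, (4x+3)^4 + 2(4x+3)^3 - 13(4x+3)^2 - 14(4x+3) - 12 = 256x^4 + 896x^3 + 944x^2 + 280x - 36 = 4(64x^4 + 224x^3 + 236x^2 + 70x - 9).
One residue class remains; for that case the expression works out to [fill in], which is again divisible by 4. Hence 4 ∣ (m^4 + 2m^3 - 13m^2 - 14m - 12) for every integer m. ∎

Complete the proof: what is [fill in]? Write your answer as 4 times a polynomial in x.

4(64x^4 + 160x^3 + 92x^2 - 10x - 15)

The residues treated are {0, 1, 3}, so the missing case is m ≡ 2 (mod 4); write m = 4x+2.
Then (4x+2)^4 + 2(4x+2)^3 - 13(4x+2)^2 - 14(4x+2) - 12 = 256x^4 + 640x^3 + 368x^2 - 40x - 60 = 4(64x^4 + 160x^3 + 92x^2 - 10x - 15).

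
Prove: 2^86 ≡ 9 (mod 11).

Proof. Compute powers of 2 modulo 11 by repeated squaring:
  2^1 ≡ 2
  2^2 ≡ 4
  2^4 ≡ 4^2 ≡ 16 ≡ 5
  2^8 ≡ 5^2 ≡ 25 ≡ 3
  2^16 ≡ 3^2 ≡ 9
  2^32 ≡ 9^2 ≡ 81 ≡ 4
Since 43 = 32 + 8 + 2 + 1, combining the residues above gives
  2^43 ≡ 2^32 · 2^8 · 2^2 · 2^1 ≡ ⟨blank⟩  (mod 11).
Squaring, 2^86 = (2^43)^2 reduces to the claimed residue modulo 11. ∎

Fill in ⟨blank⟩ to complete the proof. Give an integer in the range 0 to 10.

8

Multiply the listed residues: 4 · 3 · 4 · 2 = 12 → 48 → 96.
Reducing modulo 11: 96 = 8·11 + 8, so 2^43 ≡ 8.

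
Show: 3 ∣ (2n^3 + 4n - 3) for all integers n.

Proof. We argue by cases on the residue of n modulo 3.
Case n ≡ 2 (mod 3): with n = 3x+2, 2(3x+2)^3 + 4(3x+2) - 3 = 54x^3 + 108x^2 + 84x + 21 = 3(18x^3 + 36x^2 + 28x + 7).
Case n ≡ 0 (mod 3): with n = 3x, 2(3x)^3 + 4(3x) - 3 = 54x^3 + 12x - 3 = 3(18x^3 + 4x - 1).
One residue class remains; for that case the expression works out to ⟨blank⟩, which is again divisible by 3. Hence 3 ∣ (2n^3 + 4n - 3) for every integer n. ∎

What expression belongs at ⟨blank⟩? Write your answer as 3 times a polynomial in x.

3(18x^3 + 18x^2 + 10x + 1)

Only n ≡ 1 (mod 3) is unaccounted for. Put n = 3x+1:
2(3x+1)^3 + 4(3x+1) - 3 expands to 54x^3 + 54x^2 + 30x + 3,
and factoring out 3 leaves 3(18x^3 + 18x^2 + 10x + 1).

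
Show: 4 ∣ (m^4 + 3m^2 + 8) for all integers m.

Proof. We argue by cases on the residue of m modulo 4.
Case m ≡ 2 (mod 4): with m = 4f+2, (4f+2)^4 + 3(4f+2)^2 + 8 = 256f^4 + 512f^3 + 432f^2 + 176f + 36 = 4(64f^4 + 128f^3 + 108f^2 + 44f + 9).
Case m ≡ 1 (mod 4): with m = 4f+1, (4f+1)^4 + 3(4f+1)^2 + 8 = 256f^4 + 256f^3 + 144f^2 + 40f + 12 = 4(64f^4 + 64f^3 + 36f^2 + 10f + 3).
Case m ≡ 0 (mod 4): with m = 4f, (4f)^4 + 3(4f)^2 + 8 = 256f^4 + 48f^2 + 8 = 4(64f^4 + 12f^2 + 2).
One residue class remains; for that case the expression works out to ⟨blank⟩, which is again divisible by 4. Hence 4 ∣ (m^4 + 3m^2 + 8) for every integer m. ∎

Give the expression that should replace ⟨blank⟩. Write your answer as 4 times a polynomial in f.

4(64f^4 + 192f^3 + 228f^2 + 126f + 29)

Only m ≡ 3 (mod 4) is unaccounted for. Put m = 4f+3:
(4f+3)^4 + 3(4f+3)^2 + 8 expands to 256f^4 + 768f^3 + 912f^2 + 504f + 116,
and factoring out 4 leaves 4(64f^4 + 192f^3 + 228f^2 + 126f + 29).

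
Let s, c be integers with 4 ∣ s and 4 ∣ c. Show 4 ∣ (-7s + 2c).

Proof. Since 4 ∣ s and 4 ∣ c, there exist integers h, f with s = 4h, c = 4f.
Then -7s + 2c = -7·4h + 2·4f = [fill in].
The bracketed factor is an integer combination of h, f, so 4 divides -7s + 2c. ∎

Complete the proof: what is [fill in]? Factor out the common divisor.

Each term has a factor of 4: -7·4h + 2·4f = 4·(2f - 7h).
Since 2f - 7h is an integer, 4 ∣ (-7s + 2c).

4(2f - 7h)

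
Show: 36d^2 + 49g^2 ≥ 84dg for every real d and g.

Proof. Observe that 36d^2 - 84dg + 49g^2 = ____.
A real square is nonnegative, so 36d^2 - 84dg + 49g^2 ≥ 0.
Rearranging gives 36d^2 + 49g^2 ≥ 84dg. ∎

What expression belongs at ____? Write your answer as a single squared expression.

(6d - 7g)^2

The leading and trailing coefficients are 6^2 and 7^2, and 84 = 2·6·7, so the trinomial is (6d - 7g)^2.
Hence 36d^2 - 84dg + 49g^2 ≥ 0.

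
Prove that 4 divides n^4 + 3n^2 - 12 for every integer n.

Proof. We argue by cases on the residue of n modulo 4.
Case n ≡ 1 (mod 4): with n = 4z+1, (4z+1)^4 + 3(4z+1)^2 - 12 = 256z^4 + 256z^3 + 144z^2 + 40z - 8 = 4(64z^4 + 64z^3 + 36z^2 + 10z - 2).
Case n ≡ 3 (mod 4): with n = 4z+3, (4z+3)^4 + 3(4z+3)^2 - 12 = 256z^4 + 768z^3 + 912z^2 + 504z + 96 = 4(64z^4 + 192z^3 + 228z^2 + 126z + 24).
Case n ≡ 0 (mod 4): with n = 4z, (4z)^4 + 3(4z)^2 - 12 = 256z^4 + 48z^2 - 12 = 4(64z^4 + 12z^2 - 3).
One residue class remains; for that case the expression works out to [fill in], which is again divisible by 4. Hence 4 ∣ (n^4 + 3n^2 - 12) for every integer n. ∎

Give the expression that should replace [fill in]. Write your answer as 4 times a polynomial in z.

Only n ≡ 2 (mod 4) is unaccounted for. Put n = 4z+2:
(4z+2)^4 + 3(4z+2)^2 - 12 expands to 256z^4 + 512z^3 + 432z^2 + 176z + 16,
and factoring out 4 leaves 4(64z^4 + 128z^3 + 108z^2 + 44z + 4).

4(64z^4 + 128z^3 + 108z^2 + 44z + 4)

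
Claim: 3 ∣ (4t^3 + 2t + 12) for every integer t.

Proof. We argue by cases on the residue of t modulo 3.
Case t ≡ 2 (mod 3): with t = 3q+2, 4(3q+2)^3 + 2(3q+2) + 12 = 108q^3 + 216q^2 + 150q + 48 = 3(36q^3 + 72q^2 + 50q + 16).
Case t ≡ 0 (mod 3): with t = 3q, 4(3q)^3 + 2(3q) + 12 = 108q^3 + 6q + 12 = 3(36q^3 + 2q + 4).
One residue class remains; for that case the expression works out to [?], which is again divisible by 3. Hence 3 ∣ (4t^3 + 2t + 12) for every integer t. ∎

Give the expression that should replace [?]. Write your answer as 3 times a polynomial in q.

3(36q^3 + 36q^2 + 14q + 6)

Only t ≡ 1 (mod 3) is unaccounted for. Put t = 3q+1:
4(3q+1)^3 + 2(3q+1) + 12 expands to 108q^3 + 108q^2 + 42q + 18,
and factoring out 3 leaves 3(36q^3 + 36q^2 + 14q + 6).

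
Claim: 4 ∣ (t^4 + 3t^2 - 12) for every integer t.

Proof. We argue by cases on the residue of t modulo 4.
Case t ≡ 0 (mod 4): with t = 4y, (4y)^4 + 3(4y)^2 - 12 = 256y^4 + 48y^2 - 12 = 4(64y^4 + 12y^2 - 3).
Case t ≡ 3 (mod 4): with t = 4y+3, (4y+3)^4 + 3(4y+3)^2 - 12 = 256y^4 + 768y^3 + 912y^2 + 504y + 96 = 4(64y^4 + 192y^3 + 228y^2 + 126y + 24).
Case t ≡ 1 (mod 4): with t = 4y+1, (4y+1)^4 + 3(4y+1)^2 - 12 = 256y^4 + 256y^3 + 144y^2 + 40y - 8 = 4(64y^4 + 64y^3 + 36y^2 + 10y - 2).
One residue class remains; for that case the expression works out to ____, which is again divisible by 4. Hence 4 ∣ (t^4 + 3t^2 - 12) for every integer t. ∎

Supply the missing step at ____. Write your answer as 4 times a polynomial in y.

4(64y^4 + 128y^3 + 108y^2 + 44y + 4)

Only t ≡ 2 (mod 4) is unaccounted for. Put t = 4y+2:
(4y+2)^4 + 3(4y+2)^2 - 12 expands to 256y^4 + 512y^3 + 432y^2 + 176y + 16,
and factoring out 4 leaves 4(64y^4 + 128y^3 + 108y^2 + 44y + 4).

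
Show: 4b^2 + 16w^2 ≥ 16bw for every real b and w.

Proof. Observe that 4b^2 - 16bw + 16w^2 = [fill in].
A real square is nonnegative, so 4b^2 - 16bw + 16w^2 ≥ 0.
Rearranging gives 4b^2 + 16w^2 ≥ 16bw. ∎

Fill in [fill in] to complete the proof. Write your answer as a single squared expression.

(2b - 4w)^2

The leading and trailing coefficients are 2^2 and 4^2, and 16 = 2·2·4, so the trinomial is (2b - 4w)^2.
Hence 4b^2 - 16bw + 16w^2 ≥ 0.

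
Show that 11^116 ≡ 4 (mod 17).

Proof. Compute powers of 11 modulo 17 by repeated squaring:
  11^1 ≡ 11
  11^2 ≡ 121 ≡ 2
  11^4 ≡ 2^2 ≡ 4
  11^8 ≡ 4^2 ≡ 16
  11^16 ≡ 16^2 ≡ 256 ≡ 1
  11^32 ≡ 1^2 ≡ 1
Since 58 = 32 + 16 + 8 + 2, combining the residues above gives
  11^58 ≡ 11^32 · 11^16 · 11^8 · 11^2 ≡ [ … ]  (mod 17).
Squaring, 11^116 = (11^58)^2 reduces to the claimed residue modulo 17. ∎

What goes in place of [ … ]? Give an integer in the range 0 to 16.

Multiply the listed residues: 1 · 1 · 16 · 2 = 1 → 16 → 32.
Reducing modulo 17: 32 = 1·17 + 15, so 11^58 ≡ 15.

15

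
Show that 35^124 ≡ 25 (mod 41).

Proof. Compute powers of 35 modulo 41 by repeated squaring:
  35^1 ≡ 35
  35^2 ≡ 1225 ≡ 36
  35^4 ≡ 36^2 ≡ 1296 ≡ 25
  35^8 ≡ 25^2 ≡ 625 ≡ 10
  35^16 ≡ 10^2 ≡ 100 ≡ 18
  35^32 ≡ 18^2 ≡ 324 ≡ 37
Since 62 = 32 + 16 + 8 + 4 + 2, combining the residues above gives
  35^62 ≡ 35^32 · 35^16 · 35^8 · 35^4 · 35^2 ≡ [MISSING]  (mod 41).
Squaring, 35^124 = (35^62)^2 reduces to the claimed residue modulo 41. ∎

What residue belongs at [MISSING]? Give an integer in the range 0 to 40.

Multiply the listed residues: 37 · 18 · 10 · 25 · 36 = 666 → 6660 → 166500 → 5994000.
Reducing modulo 41: 5994000 = 146195·41 + 5, so 35^62 ≡ 5.

5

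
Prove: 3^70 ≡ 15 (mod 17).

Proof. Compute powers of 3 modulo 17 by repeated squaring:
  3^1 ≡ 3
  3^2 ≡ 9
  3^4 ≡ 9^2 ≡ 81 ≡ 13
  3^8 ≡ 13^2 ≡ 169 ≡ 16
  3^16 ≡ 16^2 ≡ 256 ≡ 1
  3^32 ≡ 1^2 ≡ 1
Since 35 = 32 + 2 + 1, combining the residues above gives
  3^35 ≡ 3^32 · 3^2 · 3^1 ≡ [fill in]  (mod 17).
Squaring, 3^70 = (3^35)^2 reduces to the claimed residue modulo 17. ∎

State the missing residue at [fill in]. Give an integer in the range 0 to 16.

10

Multiply the listed residues: 1 · 9 · 3 = 9 → 27.
Reducing modulo 17: 27 = 1·17 + 10, so 3^35 ≡ 10.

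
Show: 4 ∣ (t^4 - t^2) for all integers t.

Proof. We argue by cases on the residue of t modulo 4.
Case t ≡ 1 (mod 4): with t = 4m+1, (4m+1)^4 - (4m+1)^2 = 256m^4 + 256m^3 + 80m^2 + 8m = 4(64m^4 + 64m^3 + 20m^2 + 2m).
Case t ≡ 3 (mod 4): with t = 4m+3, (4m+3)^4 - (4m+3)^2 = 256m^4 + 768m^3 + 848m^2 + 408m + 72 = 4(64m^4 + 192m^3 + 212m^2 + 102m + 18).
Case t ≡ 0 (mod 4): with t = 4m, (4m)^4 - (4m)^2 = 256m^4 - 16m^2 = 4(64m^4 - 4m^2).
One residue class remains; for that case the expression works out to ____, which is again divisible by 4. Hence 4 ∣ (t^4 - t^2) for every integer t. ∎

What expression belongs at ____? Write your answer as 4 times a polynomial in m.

The residues treated are {1, 3, 0}, so the missing case is t ≡ 2 (mod 4); write t = 4m+2.
Then (4m+2)^4 - (4m+2)^2 = 256m^4 + 512m^3 + 368m^2 + 112m + 12 = 4(64m^4 + 128m^3 + 92m^2 + 28m + 3).

4(64m^4 + 128m^3 + 92m^2 + 28m + 3)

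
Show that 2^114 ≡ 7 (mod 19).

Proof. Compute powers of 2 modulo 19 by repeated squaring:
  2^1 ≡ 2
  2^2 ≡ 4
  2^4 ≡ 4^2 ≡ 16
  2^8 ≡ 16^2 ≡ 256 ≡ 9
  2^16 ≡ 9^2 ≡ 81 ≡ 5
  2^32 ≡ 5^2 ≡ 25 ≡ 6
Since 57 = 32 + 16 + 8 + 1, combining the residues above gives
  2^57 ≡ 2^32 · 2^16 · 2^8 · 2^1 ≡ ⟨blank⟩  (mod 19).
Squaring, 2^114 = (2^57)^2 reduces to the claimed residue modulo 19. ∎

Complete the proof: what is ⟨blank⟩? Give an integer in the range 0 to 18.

Multiply the listed residues: 6 · 5 · 9 · 2 = 30 → 270 → 540.
Reducing modulo 19: 540 = 28·19 + 8, so 2^57 ≡ 8.

8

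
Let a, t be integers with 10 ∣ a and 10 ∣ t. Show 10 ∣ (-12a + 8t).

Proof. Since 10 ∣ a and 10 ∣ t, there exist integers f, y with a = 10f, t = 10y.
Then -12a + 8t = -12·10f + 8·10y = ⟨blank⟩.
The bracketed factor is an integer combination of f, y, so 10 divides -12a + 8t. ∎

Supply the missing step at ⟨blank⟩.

Each term has a factor of 10: -12·10f + 8·10y = 10·(-12f + 8y).
Since -12f + 8y is an integer, 10 ∣ (-12a + 8t).

10(-12f + 8y)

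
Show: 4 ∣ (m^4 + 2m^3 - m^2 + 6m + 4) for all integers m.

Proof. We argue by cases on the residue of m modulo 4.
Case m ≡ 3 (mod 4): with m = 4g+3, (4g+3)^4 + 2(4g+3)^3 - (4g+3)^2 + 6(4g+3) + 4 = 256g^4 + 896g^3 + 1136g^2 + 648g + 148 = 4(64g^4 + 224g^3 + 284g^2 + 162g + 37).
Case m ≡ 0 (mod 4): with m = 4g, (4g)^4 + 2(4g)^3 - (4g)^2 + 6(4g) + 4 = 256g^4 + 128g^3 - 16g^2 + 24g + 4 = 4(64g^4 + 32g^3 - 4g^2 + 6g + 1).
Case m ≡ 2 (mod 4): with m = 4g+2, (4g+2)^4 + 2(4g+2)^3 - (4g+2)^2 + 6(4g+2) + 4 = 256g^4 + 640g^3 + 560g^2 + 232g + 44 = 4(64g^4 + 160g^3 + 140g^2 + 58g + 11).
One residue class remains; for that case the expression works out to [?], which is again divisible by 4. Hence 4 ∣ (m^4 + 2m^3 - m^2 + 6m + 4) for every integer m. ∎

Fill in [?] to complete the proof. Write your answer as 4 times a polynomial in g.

4(64g^4 + 96g^3 + 44g^2 + 14g + 3)

The residues treated are {3, 0, 2}, so the missing case is m ≡ 1 (mod 4); write m = 4g+1.
Then (4g+1)^4 + 2(4g+1)^3 - (4g+1)^2 + 6(4g+1) + 4 = 256g^4 + 384g^3 + 176g^2 + 56g + 12 = 4(64g^4 + 96g^3 + 44g^2 + 14g + 3).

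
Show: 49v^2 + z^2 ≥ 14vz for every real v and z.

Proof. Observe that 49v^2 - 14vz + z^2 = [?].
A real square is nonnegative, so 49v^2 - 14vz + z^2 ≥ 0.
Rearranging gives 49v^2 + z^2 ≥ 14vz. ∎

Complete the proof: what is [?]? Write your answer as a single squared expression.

(7v - z)^2

49v^2 - 14vz + z^2 is a perfect-square trinomial: the outer terms are (7v)^2 and (z)^2, and the cross term is -2·7v·z.
So 49v^2 - 14vz + z^2 = (7v - z)^2 ≥ 0.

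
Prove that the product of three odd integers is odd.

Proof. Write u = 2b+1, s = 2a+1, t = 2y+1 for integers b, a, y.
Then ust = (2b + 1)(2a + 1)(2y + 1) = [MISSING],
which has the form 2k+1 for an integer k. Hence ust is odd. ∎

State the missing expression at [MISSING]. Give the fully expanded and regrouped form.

2(4aby + 2ab + 2ay + a + 2by + b + y) + 1

(2b + 1)(2a + 1)(2y + 1) = 8aby + 4ab + 4ay + 2a + 4by + 2b + 2y + 1
= 2(4aby + 2ab + 2ay + a + 2by + b + y) + 1.
Since 4aby + 2ab + 2ay + a + 2by + b + y is an integer, the product is of the form 2k+1 for an integer k.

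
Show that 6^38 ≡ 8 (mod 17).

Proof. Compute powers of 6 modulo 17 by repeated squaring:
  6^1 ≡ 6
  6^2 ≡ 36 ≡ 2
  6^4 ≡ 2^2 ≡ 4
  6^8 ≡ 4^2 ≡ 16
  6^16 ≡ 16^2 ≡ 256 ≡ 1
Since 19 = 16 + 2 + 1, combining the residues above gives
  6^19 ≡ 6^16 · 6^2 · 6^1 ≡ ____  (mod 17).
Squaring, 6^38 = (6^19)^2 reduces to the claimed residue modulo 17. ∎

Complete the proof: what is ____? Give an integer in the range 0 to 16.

12

Multiply the listed residues: 1 · 2 · 6 = 2 → 12.
Reducing modulo 17: 12 = 0·17 + 12, so 6^19 ≡ 12.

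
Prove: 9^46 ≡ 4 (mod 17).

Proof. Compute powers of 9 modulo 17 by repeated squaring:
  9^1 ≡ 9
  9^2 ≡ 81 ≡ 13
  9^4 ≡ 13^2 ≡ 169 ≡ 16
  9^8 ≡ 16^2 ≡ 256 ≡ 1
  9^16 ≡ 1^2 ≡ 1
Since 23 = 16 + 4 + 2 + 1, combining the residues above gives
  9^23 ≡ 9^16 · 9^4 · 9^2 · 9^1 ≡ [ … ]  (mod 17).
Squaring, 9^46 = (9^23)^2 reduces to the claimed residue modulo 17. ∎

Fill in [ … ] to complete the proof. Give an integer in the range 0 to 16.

2

9^16 · 9^4 · 9^2 · 9^1 ≡ 1 · 16 · 13 · 9 = 1872.
1872 mod 17 = 2, so 9^23 ≡ 2 (mod 17).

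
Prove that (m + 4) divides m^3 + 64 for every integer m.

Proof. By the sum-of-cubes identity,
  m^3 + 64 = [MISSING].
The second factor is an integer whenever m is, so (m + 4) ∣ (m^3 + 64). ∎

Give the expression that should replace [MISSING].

(m + 4)(m^2 - 4m + 16)

a^3 + b^3 = (a + b)(a^2 - ab + b^2). With a = m, b = 4:
m^3 + 64 = (m + 4)(m^2 - 4m + 16).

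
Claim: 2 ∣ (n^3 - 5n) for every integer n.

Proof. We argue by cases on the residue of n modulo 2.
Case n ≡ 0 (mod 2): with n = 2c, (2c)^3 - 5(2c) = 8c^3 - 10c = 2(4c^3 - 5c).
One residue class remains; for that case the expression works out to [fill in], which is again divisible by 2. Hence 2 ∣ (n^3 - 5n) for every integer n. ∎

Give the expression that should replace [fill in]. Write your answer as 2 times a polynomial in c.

The residues treated are {0}, so the missing case is n ≡ 1 (mod 2); write n = 2c+1.
Then (2c+1)^3 - 5(2c+1) = 8c^3 + 12c^2 - 4c - 4 = 2(4c^3 + 6c^2 - 2c - 2).

2(4c^3 + 6c^2 - 2c - 2)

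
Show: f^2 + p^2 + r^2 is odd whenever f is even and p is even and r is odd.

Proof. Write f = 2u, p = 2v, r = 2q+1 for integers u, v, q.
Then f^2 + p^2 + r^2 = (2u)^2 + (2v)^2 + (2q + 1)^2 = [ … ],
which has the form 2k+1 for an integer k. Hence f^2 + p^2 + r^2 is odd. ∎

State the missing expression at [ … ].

2(2q^2 + 2q + 2u^2 + 2v^2) + 1

Expanding: (2u)^2 + (2v)^2 + (2q + 1)^2 = 4q^2 + 4q + 4u^2 + 4v^2 + 1.
Every term except the constant is even, so this is 2(2q^2 + 2q + 2u^2 + 2v^2) + 1,
and 2q^2 + 2q + 2u^2 + 2v^2 ∈ ℤ gives the required form.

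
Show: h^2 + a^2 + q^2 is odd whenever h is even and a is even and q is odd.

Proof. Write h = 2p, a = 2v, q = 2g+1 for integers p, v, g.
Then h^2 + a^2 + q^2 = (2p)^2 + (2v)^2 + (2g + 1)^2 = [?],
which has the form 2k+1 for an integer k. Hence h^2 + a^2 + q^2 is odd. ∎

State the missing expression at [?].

2(2g^2 + 2g + 2p^2 + 2v^2) + 1

Expanding: (2p)^2 + (2v)^2 + (2g + 1)^2 = 4g^2 + 4g + 4p^2 + 4v^2 + 1.
Every term except the constant is even, so this is 2(2g^2 + 2g + 2p^2 + 2v^2) + 1,
and 2g^2 + 2g + 2p^2 + 2v^2 ∈ ℤ gives the required form.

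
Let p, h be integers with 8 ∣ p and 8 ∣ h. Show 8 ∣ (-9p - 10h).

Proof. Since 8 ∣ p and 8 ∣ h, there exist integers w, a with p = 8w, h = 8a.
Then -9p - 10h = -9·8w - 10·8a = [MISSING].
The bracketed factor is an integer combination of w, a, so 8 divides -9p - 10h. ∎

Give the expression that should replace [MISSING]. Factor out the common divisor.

8(-10a - 9w)

Pull the common 8 out of every term: -9·8w - 10·8a = 8(-10a - 9w).
-10a - 9w is an integer, which exhibits the divisibility.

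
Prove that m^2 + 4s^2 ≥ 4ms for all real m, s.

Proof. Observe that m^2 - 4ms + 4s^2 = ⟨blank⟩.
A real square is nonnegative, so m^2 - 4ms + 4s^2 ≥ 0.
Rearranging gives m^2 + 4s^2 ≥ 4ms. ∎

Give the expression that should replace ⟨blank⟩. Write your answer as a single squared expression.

The leading and trailing coefficients are 1^2 and 2^2, and 4 = 2·1·2, so the trinomial is (m - 2s)^2.
Hence m^2 - 4ms + 4s^2 ≥ 0.

(m - 2s)^2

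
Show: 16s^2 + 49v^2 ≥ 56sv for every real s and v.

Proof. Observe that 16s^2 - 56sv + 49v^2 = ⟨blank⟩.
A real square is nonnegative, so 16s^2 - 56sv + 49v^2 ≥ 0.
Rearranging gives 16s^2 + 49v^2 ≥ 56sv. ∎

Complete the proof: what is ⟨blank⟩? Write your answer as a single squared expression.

16s^2 - 56sv + 49v^2 is a perfect-square trinomial: the outer terms are (4s)^2 and (7v)^2, and the cross term is -2·4s·7v.
So 16s^2 - 56sv + 49v^2 = (4s - 7v)^2 ≥ 0.

(4s - 7v)^2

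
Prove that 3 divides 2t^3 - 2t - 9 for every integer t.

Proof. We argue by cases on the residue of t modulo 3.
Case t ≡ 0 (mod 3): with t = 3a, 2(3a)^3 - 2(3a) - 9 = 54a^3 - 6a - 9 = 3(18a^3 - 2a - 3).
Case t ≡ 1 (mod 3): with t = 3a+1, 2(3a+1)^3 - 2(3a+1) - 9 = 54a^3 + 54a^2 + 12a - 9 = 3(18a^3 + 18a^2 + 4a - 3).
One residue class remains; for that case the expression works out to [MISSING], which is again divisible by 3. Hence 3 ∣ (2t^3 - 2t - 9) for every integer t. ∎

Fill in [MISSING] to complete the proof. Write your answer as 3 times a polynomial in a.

3(18a^3 + 36a^2 + 22a + 1)

Only t ≡ 2 (mod 3) is unaccounted for. Put t = 3a+2:
2(3a+2)^3 - 2(3a+2) - 9 expands to 54a^3 + 108a^2 + 66a + 3,
and factoring out 3 leaves 3(18a^3 + 36a^2 + 22a + 1).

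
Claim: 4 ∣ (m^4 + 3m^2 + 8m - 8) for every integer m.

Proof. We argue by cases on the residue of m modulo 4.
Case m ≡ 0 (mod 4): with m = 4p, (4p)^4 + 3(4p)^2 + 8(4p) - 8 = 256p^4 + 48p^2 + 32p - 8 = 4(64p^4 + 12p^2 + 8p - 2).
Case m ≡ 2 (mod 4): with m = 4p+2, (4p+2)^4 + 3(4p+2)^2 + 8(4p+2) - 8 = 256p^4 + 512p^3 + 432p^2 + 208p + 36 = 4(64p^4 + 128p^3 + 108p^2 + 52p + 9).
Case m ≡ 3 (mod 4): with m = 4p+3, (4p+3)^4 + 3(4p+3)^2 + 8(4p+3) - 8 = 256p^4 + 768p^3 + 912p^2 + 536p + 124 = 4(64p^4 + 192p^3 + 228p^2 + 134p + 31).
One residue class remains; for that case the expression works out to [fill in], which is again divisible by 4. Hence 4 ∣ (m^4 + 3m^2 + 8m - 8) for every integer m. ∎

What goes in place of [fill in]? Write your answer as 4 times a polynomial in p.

4(64p^4 + 64p^3 + 36p^2 + 18p + 1)

Only m ≡ 1 (mod 4) is unaccounted for. Put m = 4p+1:
(4p+1)^4 + 3(4p+1)^2 + 8(4p+1) - 8 expands to 256p^4 + 256p^3 + 144p^2 + 72p + 4,
and factoring out 4 leaves 4(64p^4 + 64p^3 + 36p^2 + 18p + 1).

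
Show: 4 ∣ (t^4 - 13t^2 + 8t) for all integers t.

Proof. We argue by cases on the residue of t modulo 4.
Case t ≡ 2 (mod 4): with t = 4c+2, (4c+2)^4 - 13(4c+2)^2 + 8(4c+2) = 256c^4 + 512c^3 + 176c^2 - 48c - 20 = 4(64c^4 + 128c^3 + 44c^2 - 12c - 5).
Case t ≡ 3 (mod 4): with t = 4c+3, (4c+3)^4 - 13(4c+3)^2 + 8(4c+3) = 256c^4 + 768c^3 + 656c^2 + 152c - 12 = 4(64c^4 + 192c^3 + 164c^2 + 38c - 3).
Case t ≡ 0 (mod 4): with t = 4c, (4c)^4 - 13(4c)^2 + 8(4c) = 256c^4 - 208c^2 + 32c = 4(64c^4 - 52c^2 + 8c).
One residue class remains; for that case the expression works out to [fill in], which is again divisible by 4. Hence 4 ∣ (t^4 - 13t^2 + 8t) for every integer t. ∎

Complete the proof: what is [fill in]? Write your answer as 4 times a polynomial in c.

4(64c^4 + 64c^3 - 28c^2 - 14c - 1)

The residues treated are {2, 3, 0}, so the missing case is t ≡ 1 (mod 4); write t = 4c+1.
Then (4c+1)^4 - 13(4c+1)^2 + 8(4c+1) = 256c^4 + 256c^3 - 112c^2 - 56c - 4 = 4(64c^4 + 64c^3 - 28c^2 - 14c - 1).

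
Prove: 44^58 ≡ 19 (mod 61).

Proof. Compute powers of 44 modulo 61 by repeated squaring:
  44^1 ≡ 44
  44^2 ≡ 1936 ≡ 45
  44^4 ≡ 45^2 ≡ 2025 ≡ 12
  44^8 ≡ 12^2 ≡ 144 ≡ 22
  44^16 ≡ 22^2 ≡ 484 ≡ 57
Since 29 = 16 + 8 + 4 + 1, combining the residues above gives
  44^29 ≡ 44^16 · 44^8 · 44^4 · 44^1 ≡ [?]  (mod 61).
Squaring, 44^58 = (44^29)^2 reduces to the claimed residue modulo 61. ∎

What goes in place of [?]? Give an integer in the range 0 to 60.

Multiply the listed residues: 57 · 22 · 12 · 44 = 1254 → 15048 → 662112.
Reducing modulo 61: 662112 = 10854·61 + 18, so 44^29 ≡ 18.

18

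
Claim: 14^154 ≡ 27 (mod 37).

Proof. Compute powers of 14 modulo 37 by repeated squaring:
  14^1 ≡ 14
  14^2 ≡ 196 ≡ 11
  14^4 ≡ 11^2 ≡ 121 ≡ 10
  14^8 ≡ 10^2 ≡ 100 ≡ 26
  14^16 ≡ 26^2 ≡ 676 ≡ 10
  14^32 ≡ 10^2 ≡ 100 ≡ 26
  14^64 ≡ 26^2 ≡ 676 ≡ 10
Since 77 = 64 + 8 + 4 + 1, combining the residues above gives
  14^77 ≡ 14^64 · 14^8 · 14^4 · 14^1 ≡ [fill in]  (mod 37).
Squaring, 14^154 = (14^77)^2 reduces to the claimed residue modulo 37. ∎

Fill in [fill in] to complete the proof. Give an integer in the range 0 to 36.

Multiply the listed residues: 10 · 26 · 10 · 14 = 260 → 2600 → 36400.
Reducing modulo 37: 36400 = 983·37 + 29, so 14^77 ≡ 29.

29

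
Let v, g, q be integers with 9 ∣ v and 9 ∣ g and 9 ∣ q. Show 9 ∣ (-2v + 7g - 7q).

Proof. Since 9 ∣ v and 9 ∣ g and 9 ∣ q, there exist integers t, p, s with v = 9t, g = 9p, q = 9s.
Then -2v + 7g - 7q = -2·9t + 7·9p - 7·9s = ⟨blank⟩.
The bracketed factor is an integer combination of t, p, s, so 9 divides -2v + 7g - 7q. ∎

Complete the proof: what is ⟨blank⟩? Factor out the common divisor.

9(7p - 7s - 2t)

Each term has a factor of 9: -2·9t + 7·9p - 7·9s = 9·(7p - 7s - 2t).
Since 7p - 7s - 2t is an integer, 9 ∣ (-2v + 7g - 7q).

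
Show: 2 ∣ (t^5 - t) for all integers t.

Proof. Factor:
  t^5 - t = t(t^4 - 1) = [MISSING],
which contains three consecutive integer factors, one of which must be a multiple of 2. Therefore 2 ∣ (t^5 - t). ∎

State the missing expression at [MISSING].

t^4 - 1 = (t^2 - 1)(t^2 + 1), and t^2 - 1 = (t-1)(t+1).
So t(t^4 - 1) = (t - 1)t(t + 1)(t^2 + 1).

(t - 1)t(t + 1)(t^2 + 1)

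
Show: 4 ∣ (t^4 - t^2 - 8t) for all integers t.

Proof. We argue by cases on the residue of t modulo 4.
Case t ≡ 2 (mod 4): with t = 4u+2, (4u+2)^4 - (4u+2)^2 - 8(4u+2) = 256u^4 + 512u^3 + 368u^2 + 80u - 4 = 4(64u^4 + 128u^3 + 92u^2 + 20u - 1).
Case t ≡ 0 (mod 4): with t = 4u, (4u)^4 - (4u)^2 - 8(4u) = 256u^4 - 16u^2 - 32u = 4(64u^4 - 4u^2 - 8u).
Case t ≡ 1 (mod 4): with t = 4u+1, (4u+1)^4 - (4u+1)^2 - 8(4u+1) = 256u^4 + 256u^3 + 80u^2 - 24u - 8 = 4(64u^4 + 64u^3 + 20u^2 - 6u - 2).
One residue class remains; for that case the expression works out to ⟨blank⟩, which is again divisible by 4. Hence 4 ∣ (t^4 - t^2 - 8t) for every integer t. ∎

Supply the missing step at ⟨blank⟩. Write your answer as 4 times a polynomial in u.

The residues treated are {2, 0, 1}, so the missing case is t ≡ 3 (mod 4); write t = 4u+3.
Then (4u+3)^4 - (4u+3)^2 - 8(4u+3) = 256u^4 + 768u^3 + 848u^2 + 376u + 48 = 4(64u^4 + 192u^3 + 212u^2 + 94u + 12).

4(64u^4 + 192u^3 + 212u^2 + 94u + 12)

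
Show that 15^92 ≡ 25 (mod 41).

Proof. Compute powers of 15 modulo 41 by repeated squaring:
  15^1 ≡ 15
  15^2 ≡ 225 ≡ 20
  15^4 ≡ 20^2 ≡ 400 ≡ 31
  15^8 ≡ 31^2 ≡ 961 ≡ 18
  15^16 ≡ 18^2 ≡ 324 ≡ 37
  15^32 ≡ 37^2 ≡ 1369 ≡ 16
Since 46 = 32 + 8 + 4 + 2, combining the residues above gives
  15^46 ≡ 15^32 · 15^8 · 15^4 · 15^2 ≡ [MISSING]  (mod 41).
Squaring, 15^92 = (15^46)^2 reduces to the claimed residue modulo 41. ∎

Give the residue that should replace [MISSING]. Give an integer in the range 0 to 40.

15^32 · 15^8 · 15^4 · 15^2 ≡ 16 · 18 · 31 · 20 = 178560.
178560 mod 41 = 5, so 15^46 ≡ 5 (mod 41).

5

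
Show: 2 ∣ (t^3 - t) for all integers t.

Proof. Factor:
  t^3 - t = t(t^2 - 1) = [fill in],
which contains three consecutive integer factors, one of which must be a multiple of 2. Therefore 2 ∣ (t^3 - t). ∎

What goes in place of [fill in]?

(t - 1)t(t + 1)

t(t^2 - 1) = t(t - 1)(t + 1) = (t - 1)t(t + 1).
These three factors are consecutive integers, so their product is divisible by 2.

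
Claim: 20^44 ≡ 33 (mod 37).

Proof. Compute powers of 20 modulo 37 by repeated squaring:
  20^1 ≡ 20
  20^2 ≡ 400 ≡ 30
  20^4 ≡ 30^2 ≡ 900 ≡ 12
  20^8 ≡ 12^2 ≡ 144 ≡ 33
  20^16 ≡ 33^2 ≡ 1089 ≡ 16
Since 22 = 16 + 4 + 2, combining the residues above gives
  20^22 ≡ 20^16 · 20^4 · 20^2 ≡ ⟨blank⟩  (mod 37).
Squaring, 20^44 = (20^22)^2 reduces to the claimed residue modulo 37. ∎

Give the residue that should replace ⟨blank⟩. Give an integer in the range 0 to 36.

25

20^16 · 20^4 · 20^2 ≡ 16 · 12 · 30 = 5760.
5760 mod 37 = 25, so 20^22 ≡ 25 (mod 37).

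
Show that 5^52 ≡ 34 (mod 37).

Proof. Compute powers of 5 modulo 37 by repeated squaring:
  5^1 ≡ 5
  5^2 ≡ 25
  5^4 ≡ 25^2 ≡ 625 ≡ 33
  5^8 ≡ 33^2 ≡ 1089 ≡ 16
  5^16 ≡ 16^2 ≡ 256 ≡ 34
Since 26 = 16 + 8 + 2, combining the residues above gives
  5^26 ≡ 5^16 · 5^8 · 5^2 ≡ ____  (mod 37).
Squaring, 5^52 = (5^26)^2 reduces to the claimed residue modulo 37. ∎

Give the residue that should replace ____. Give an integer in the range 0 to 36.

21

Multiply the listed residues: 34 · 16 · 25 = 544 → 13600.
Reducing modulo 37: 13600 = 367·37 + 21, so 5^26 ≡ 21.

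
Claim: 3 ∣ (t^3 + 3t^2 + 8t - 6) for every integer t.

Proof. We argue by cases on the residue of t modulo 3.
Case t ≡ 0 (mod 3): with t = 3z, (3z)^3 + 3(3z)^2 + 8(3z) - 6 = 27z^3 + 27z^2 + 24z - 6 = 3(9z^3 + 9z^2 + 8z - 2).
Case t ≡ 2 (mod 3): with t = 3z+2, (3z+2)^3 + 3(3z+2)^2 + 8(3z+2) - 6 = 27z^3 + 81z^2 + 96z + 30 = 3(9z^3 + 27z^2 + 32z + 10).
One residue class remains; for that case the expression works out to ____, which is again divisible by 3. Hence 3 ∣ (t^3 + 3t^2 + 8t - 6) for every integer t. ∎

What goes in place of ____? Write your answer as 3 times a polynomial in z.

The residues treated are {0, 2}, so the missing case is t ≡ 1 (mod 3); write t = 3z+1.
Then (3z+1)^3 + 3(3z+1)^2 + 8(3z+1) - 6 = 27z^3 + 54z^2 + 51z + 6 = 3(9z^3 + 18z^2 + 17z + 2).

3(9z^3 + 18z^2 + 17z + 2)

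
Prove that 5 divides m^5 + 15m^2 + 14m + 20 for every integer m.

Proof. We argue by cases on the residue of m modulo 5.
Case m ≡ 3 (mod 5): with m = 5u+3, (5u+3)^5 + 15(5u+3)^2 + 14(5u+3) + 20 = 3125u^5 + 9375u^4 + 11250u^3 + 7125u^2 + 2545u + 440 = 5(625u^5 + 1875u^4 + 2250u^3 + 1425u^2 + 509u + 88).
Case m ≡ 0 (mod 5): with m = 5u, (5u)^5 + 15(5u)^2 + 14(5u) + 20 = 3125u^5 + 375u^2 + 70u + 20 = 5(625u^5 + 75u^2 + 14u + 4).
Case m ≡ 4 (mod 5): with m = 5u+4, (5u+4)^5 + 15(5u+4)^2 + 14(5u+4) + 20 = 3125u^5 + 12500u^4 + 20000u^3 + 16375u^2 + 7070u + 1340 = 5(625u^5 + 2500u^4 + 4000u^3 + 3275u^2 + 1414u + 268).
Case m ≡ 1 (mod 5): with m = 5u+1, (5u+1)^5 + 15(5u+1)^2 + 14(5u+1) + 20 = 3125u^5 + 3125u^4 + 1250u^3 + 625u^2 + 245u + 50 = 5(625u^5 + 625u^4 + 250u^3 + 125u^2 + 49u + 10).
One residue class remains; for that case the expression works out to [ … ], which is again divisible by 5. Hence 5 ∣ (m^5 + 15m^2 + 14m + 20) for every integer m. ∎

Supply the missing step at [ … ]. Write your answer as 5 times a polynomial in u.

Only m ≡ 2 (mod 5) is unaccounted for. Put m = 5u+2:
(5u+2)^5 + 15(5u+2)^2 + 14(5u+2) + 20 expands to 3125u^5 + 6250u^4 + 5000u^3 + 2375u^2 + 770u + 140,
and factoring out 5 leaves 5(625u^5 + 1250u^4 + 1000u^3 + 475u^2 + 154u + 28).

5(625u^5 + 1250u^4 + 1000u^3 + 475u^2 + 154u + 28)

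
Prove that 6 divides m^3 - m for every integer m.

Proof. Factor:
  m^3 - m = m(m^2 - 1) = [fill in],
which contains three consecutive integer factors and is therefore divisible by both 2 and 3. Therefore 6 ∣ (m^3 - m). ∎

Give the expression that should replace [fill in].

(m - 1)m(m + 1)

m(m^2 - 1) = m(m - 1)(m + 1) = (m - 1)m(m + 1).
These three factors are consecutive integers, so their product is divisible by 6.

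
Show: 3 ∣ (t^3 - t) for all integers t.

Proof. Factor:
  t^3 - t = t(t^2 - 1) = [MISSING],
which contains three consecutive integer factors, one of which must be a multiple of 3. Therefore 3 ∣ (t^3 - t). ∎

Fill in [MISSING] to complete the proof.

(t - 1)t(t + 1)

t(t^2 - 1) = t(t - 1)(t + 1) = (t - 1)t(t + 1).
These three factors are consecutive integers, so their product is divisible by 3.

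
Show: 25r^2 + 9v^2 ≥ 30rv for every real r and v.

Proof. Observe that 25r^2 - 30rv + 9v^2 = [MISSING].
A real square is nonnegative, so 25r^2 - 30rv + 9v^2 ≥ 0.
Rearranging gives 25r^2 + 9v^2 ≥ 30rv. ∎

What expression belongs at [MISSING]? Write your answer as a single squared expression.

25r^2 - 30rv + 9v^2 is a perfect-square trinomial: the outer terms are (5r)^2 and (3v)^2, and the cross term is -2·5r·3v.
So 25r^2 - 30rv + 9v^2 = (5r - 3v)^2 ≥ 0.

(5r - 3v)^2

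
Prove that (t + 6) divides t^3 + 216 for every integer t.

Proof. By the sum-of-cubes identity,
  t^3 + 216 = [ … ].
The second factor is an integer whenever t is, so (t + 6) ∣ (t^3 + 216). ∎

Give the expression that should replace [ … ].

(t + 6)(t^2 - 6t + 36)

a^3 + b^3 = (a + b)(a^2 - ab + b^2). With a = t, b = 6:
t^3 + 216 = (t + 6)(t^2 - 6t + 36).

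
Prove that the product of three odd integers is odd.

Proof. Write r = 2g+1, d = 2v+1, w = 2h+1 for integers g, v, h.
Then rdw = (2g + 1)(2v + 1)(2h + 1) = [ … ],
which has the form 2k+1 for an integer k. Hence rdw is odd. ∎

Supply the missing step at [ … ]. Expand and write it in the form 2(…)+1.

2(4ghv + 2gh + 2gv + g + 2hv + h + v) + 1

(2g + 1)(2v + 1)(2h + 1) = 8ghv + 4gh + 4gv + 2g + 4hv + 2h + 2v + 1
= 2(4ghv + 2gh + 2gv + g + 2hv + h + v) + 1.
Since 4ghv + 2gh + 2gv + g + 2hv + h + v is an integer, the product is of the form 2k+1 for an integer k.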